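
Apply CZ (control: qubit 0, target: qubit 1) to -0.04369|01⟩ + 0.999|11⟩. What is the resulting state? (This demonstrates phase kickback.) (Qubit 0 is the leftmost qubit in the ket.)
-0.04369|01⟩ - 0.999|11⟩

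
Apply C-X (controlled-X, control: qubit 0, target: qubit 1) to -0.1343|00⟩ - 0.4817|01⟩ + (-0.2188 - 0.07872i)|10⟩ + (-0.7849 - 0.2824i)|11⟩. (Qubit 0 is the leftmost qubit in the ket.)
-0.1343|00⟩ - 0.4817|01⟩ + (-0.7849 - 0.2824i)|10⟩ + (-0.2188 - 0.07872i)|11⟩

C-X leaves the control-|0⟩ kets |00⟩, |01⟩ unchanged and applies X to qubit 1 on the control-|1⟩ pair (|10⟩, |11⟩).
X = [[0, 1], [1, 0]].
With a = amp(|10⟩) = (-0.2188 - 0.07872i) and b = amp(|11⟩) = (-0.7849 - 0.2824i):
new amp(|10⟩) = (1)·b = (-0.7849 - 0.2824i)
new amp(|11⟩) = (1)·a = (-0.2188 - 0.07872i)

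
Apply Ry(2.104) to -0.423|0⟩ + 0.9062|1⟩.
-0.9967|0⟩ + 0.08199|1⟩

Ry(2.104) = [[cos(θ/2), −sin(θ/2)], [sin(θ/2), cos(θ/2)]]; θ = 2.104, cos(θ/2) ≈ 0.495835, sin(θ/2) ≈ 0.868417.
With a = amp(|0⟩) = -0.423 and b = amp(|1⟩) = 0.9062:
new amp(|0⟩) = (0.495835)·a + (-0.868417)·b = -0.9967
new amp(|1⟩) = (0.868417)·a + (0.495835)·b = 0.08199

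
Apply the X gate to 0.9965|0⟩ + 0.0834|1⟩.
0.0834|0⟩ + 0.9965|1⟩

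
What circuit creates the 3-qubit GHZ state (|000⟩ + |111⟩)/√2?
H(q0) → CNOT(q0,q1) → CNOT(q0,q2)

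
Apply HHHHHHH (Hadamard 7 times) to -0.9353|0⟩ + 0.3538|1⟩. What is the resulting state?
-0.4112|0⟩ - 0.9115|1⟩

H² = I, so H^7 = H: a single Hadamard. With (a, b) = (-0.9353, 0.3538), H gives ((a + b)/√2, (a − b)/√2) = (-0.4112, -0.9115).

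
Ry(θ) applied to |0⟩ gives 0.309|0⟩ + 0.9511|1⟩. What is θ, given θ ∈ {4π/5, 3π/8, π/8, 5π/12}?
4π/5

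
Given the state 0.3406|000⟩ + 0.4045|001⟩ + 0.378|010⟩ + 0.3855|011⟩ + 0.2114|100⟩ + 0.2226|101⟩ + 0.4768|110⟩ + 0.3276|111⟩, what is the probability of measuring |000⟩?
0.116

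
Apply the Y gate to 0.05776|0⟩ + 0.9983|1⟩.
-0.9983i|0⟩ + 0.05776i|1⟩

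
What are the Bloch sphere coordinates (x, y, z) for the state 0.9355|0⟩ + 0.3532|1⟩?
(0.6608, 0, 0.7504)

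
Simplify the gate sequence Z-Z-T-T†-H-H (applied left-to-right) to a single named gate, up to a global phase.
I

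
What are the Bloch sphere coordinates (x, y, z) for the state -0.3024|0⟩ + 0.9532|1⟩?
(-0.5765, 0, -0.8171)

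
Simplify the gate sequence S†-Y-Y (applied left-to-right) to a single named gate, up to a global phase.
S†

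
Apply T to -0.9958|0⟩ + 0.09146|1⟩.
-0.9958|0⟩ + (0.06467 + 0.06467i)|1⟩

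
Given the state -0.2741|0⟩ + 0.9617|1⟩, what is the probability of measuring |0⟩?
0.07513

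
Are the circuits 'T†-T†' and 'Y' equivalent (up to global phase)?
No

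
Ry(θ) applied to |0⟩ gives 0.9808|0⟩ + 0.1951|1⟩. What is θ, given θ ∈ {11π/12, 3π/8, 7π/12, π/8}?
π/8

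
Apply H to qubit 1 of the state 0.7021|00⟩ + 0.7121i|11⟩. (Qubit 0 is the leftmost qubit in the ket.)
0.4965|00⟩ + 0.4965|01⟩ + 0.5035i|10⟩ - 0.5035i|11⟩

H on qubit 1 mixes each pair of kets that differ only in qubit 1: amplitudes (a, b) of (|…0…⟩, |…1…⟩) become ((a + b)/√2, (a − b)/√2). Kets absent from the input have amplitude 0.
(|00⟩, |01⟩): (a, b) = (0.7021, 0) → (0.4965, 0.4965)
(|10⟩, |11⟩): (a, b) = (0, 0.7121i) → (0.5035i, -0.5035i)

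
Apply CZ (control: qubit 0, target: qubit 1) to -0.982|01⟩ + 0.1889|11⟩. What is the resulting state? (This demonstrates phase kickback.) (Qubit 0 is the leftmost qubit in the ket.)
-0.982|01⟩ - 0.1889|11⟩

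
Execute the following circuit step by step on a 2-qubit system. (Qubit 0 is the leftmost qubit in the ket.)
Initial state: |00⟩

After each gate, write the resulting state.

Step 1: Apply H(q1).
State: 1/√2|00⟩ + 1/√2|01⟩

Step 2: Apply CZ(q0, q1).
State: 1/√2|00⟩ + 1/√2|01⟩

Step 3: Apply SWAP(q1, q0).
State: 1/√2|00⟩ + 1/√2|10⟩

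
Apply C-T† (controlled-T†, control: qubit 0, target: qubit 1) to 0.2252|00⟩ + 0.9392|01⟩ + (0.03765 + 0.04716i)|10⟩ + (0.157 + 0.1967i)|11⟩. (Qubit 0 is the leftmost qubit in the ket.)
0.2252|00⟩ + 0.9392|01⟩ + (0.03765 + 0.04716i)|10⟩ + (0.2501 + 0.02807i)|11⟩

C-T† leaves the control-|0⟩ kets |00⟩, |01⟩ unchanged and applies T† to qubit 1 on the control-|1⟩ pair (|10⟩, |11⟩).
T† = [[1, 0], [0, (1/√2 - (1/√2)i)]].
With a = amp(|10⟩) = (0.03765 + 0.04716i) and b = amp(|11⟩) = (0.157 + 0.1967i):
new amp(|10⟩) = (1)·a = (0.03765 + 0.04716i)
new amp(|11⟩) = (1/√2 - (1/√2)i)·b = (0.2501 + 0.02807i)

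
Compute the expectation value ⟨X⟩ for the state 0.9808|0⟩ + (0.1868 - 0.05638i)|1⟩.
0.3664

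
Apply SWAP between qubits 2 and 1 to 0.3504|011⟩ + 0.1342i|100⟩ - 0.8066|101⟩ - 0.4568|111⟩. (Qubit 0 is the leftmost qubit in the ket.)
0.3504|011⟩ + 0.1342i|100⟩ - 0.8066|110⟩ - 0.4568|111⟩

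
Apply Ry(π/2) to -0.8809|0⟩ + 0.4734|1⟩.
-0.9576|0⟩ - 0.2881|1⟩

Ry(π/2) = [[cos(θ/2), −sin(θ/2)], [sin(θ/2), cos(θ/2)]]; θ = π/2, cos(θ/2) ≈ 0.707107, sin(θ/2) ≈ 0.707107.
With a = amp(|0⟩) = -0.8809 and b = amp(|1⟩) = 0.4734:
new amp(|0⟩) = (0.707107)·a + (-0.707107)·b = -0.9576
new amp(|1⟩) = (0.707107)·a + (0.707107)·b = -0.2881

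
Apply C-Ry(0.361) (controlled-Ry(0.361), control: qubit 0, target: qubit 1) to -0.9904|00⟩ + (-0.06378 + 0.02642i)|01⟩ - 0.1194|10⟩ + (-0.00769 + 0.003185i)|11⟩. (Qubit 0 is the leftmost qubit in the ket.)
-0.9904|00⟩ + (-0.06378 + 0.02642i)|01⟩ + (-0.1161 - 0.0005718i)|10⟩ + (-0.029 + 0.003133i)|11⟩

C-Ry(0.361) leaves the control-|0⟩ kets |00⟩, |01⟩ unchanged and applies Ry(0.361) to qubit 1 on the control-|1⟩ pair (|10⟩, |11⟩).
Ry(0.361) = [[cos(θ/2), −sin(θ/2)], [sin(θ/2), cos(θ/2)]]; θ = 0.361, cos(θ/2) ≈ 0.983754, sin(θ/2) ≈ 0.179521.
With a = amp(|10⟩) = -0.1194 and b = amp(|11⟩) = (-0.00769 + 0.003185i):
new amp(|10⟩) = (0.983754)·a + (-0.179521)·b = (-0.1161 - 0.0005718i)
new amp(|11⟩) = (0.179521)·a + (0.983754)·b = (-0.029 + 0.003133i)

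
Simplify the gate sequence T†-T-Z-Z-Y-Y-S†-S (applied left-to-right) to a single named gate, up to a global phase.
I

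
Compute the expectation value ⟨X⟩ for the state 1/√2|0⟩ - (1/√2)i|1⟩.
0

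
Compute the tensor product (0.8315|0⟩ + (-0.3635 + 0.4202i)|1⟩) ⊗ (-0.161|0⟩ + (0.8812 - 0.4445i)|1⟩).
-0.1339|00⟩ + (0.7327 - 0.3696i)|01⟩ + (0.05852 - 0.06765i)|10⟩ + (-0.1335 + 0.5319i)|11⟩

amp(|b₁b₂…⟩) = product of the factor amplitudes for bits b₁, b₂, …; only kets whose every factor amplitude is nonzero survive.
|00⟩: (0.8315)(-0.161) = -0.1339
|01⟩: (0.8315)(0.8812 - 0.4445i) = (0.7327 - 0.3696i)
|10⟩: (-0.3635 + 0.4202i)(-0.161) = (0.05852 - 0.06765i)
|11⟩: (-0.3635 + 0.4202i)(0.8812 - 0.4445i) = (-0.1335 + 0.5319i)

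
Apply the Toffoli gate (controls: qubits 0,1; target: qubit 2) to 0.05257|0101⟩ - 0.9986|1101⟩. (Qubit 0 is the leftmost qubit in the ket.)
0.05257|0101⟩ - 0.9986|1111⟩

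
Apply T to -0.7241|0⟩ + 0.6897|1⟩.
-0.7241|0⟩ + (0.4877 + 0.4877i)|1⟩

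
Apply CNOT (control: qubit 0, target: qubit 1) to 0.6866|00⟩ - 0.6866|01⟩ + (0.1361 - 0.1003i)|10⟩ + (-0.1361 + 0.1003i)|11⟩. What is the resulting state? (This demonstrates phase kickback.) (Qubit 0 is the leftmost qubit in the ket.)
0.6866|00⟩ - 0.6866|01⟩ + (-0.1361 + 0.1003i)|10⟩ + (0.1361 - 0.1003i)|11⟩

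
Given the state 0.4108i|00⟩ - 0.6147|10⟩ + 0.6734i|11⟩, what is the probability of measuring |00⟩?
0.1688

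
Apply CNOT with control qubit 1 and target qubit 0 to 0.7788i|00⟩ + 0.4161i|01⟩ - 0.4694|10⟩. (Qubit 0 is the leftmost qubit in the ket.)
0.7788i|00⟩ - 0.4694|10⟩ + 0.4161i|11⟩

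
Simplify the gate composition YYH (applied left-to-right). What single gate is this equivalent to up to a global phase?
H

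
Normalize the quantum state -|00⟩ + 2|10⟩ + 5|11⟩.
-0.1826|00⟩ + 0.3651|10⟩ + 0.9129|11⟩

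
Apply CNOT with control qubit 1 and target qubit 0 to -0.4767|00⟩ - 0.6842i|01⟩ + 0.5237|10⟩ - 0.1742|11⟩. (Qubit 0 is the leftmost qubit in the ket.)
-0.4767|00⟩ - 0.1742|01⟩ + 0.5237|10⟩ - 0.6842i|11⟩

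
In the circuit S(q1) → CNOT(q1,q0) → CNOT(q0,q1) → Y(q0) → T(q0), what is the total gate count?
5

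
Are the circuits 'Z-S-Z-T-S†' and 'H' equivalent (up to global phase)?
No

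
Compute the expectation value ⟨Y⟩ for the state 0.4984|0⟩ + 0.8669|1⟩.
0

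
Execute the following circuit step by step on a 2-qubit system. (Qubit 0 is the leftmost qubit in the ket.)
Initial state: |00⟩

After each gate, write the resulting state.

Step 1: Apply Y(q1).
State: i|01⟩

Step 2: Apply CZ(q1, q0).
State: i|01⟩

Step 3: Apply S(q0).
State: i|01⟩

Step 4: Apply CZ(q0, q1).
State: i|01⟩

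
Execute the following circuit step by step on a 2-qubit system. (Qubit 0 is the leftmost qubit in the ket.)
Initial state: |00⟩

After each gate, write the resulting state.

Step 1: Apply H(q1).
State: 1/√2|00⟩ + 1/√2|01⟩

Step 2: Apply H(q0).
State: 1/2|00⟩ + 1/2|01⟩ + 1/2|10⟩ + 1/2|11⟩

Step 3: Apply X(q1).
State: 1/2|00⟩ + 1/2|01⟩ + 1/2|10⟩ + 1/2|11⟩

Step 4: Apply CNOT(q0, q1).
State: 1/2|00⟩ + 1/2|01⟩ + 1/2|10⟩ + 1/2|11⟩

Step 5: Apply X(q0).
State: 1/2|00⟩ + 1/2|01⟩ + 1/2|10⟩ + 1/2|11⟩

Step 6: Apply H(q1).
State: 1/√2|00⟩ + 1/√2|10⟩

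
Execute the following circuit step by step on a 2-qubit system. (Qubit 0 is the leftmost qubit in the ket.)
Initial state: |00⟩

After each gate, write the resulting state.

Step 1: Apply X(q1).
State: |01⟩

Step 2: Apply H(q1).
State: 1/√2|00⟩ - 1/√2|01⟩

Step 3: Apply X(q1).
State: -1/√2|00⟩ + 1/√2|01⟩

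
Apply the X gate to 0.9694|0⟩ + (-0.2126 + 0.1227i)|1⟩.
(-0.2126 + 0.1227i)|0⟩ + 0.9694|1⟩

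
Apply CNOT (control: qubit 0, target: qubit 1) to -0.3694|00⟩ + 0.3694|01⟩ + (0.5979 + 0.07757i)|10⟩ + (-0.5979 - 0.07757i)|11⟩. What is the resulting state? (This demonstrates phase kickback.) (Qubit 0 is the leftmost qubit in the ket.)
-0.3694|00⟩ + 0.3694|01⟩ + (-0.5979 - 0.07757i)|10⟩ + (0.5979 + 0.07757i)|11⟩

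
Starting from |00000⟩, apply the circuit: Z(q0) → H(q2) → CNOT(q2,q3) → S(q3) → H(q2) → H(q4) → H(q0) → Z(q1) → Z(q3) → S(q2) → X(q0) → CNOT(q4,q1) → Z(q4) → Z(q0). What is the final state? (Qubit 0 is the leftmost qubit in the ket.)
0.25|00000⟩ - 0.25i|00010⟩ + 0.25i|00100⟩ - 0.25|00110⟩ - 0.25|01001⟩ + 0.25i|01011⟩ - 0.25i|01101⟩ + 0.25|01111⟩ - 0.25|10000⟩ + 0.25i|10010⟩ - 0.25i|10100⟩ + 0.25|10110⟩ + 0.25|11001⟩ - 0.25i|11011⟩ + 0.25i|11101⟩ - 0.25|11111⟩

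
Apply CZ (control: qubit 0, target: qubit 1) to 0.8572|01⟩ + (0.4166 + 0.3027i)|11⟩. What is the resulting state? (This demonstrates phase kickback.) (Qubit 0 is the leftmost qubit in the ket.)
0.8572|01⟩ + (-0.4166 - 0.3027i)|11⟩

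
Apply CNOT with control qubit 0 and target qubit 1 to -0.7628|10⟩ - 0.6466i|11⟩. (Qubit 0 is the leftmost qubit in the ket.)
-0.6466i|10⟩ - 0.7628|11⟩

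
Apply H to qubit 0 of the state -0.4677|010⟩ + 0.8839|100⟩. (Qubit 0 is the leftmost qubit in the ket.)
0.625|000⟩ - 0.3307|010⟩ - 0.625|100⟩ - 0.3307|110⟩

H on qubit 0 mixes each pair of kets that differ only in qubit 0: amplitudes (a, b) of (|…0…⟩, |…1…⟩) become ((a + b)/√2, (a − b)/√2). Kets absent from the input have amplitude 0.
(|000⟩, |100⟩): (a, b) = (0, 0.8839) → (0.625, -0.625)
(|010⟩, |110⟩): (a, b) = (-0.4677, 0) → (-0.3307, -0.3307)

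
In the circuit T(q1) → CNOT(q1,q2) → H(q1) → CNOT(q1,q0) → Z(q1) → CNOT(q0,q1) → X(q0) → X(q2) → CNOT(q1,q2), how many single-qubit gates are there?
5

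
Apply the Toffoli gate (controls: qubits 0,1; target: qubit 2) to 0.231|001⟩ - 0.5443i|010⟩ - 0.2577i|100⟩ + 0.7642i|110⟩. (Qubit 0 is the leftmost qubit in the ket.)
0.231|001⟩ - 0.5443i|010⟩ - 0.2577i|100⟩ + 0.7642i|111⟩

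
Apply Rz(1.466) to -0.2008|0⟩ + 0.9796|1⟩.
(-0.1492 + 0.1344i)|0⟩ + (0.728 + 0.6555i)|1⟩

Rz(1.466) = [[e^(−iθ/2), 0], [0, e^(iθ/2)]] with e^(±iθ/2) = cos(θ/2) ± i·sin(θ/2); θ = 1.466, cos(θ/2) ≈ 0.74317, sin(θ/2) ≈ 0.669102.
With a = amp(|0⟩) = -0.2008 and b = amp(|1⟩) = 0.9796:
new amp(|0⟩) = (0.74317 - 0.669102i)·a = (-0.1492 + 0.1344i)
new amp(|1⟩) = (0.74317 + 0.669102i)·b = (0.728 + 0.6555i)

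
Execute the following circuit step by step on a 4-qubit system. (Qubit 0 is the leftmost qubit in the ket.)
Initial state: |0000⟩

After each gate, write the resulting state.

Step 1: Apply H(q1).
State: 1/√2|0000⟩ + 1/√2|0100⟩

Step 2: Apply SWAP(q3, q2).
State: 1/√2|0000⟩ + 1/√2|0100⟩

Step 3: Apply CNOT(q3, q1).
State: 1/√2|0000⟩ + 1/√2|0100⟩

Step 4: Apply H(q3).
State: 1/2|0000⟩ + 1/2|0001⟩ + 1/2|0100⟩ + 1/2|0101⟩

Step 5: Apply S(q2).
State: 1/2|0000⟩ + 1/2|0001⟩ + 1/2|0100⟩ + 1/2|0101⟩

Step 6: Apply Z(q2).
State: 1/2|0000⟩ + 1/2|0001⟩ + 1/2|0100⟩ + 1/2|0101⟩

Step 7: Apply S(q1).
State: 1/2|0000⟩ + 1/2|0001⟩ + (1/2)i|0100⟩ + (1/2)i|0101⟩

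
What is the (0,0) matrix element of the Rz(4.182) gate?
(-0.4971 - 0.8677i)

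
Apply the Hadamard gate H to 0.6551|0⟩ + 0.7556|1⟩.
0.9975|0⟩ - 0.07106|1⟩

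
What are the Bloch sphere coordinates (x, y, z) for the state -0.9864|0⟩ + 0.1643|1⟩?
(-0.3241, 0, 0.946)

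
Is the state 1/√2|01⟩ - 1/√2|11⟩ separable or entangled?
Separable

Writing the state as a|00⟩ + b|01⟩ + c|10⟩ + d|11⟩, it is a product state iff ad − bc = 0.
Here (a, b, c, d) = (0, 1/√2, 0, -1/√2): ad − bc = (0)(-1/√2) − (1/√2)(0) = 0, so the state is separable.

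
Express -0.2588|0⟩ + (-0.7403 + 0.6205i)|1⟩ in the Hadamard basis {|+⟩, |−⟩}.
(-0.7065 + 0.4388i)|+⟩ + (0.3405 - 0.4388i)|−⟩

With |ψ⟩ = α|0⟩ + β|1⟩, the Hadamard-basis coefficients are ⟨+|ψ⟩ = (α + β)/√2 and ⟨−|ψ⟩ = (α − β)/√2.
Here α = -0.2588, β = (-0.7403 + 0.6205i): (α + β)/√2 = (-0.7065 + 0.4388i), (α − β)/√2 = (0.3405 - 0.4388i).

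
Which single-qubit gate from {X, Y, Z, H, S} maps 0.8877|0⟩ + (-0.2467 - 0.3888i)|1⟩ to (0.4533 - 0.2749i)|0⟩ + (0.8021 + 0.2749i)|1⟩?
H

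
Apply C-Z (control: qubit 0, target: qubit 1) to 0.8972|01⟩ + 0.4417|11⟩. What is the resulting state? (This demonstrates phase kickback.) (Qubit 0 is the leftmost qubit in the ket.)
0.8972|01⟩ - 0.4417|11⟩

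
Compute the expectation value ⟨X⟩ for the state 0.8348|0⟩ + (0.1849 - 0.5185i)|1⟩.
0.3087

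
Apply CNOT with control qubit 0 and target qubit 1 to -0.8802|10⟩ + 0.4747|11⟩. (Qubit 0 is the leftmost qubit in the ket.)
0.4747|10⟩ - 0.8802|11⟩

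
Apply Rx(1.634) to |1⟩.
-0.7291i|0⟩ + 0.6844|1⟩

Rx(1.634) = [[cos(θ/2), −i·sin(θ/2)], [−i·sin(θ/2), cos(θ/2)]]; θ = 1.634, cos(θ/2) ≈ 0.684412, sin(θ/2) ≈ 0.729096.
With a = amp(|0⟩) = 0 and b = amp(|1⟩) = 1:
new amp(|0⟩) = (0.684412)·a + (-0.729096i)·b = -0.7291i
new amp(|1⟩) = (-0.729096i)·a + (0.684412)·b = 0.6844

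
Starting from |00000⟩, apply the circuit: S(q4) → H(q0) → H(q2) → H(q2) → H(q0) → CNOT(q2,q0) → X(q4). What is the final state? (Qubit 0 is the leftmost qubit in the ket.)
|00001⟩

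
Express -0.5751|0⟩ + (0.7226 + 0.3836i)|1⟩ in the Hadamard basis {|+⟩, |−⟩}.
(0.1043 + 0.2712i)|+⟩ + (-0.9176 - 0.2712i)|−⟩

With |ψ⟩ = α|0⟩ + β|1⟩, the Hadamard-basis coefficients are ⟨+|ψ⟩ = (α + β)/√2 and ⟨−|ψ⟩ = (α − β)/√2.
Here α = -0.5751, β = (0.7226 + 0.3836i): (α + β)/√2 = (0.1043 + 0.2712i), (α − β)/√2 = (-0.9176 - 0.2712i).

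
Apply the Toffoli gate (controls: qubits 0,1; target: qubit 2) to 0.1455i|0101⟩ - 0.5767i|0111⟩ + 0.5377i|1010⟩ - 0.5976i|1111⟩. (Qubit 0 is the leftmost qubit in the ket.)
0.1455i|0101⟩ - 0.5767i|0111⟩ + 0.5377i|1010⟩ - 0.5976i|1101⟩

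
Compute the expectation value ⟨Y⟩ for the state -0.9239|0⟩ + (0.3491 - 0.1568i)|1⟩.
0.2897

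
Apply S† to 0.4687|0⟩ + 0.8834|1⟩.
0.4687|0⟩ - 0.8834i|1⟩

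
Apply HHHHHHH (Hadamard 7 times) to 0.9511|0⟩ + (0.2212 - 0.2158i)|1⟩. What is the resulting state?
(0.8289 - 0.1526i)|0⟩ + (0.5161 + 0.1526i)|1⟩

H² = I, so H^7 = H: a single Hadamard. With (a, b) = (0.9511, (0.2212 - 0.2158i)), H gives ((a + b)/√2, (a − b)/√2) = ((0.8289 - 0.1526i), (0.5161 + 0.1526i)).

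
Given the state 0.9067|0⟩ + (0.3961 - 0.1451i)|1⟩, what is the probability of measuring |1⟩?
0.1779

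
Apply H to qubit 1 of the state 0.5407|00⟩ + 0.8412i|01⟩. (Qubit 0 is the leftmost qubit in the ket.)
(0.3823 + 0.5948i)|00⟩ + (0.3823 - 0.5948i)|01⟩

H on qubit 1 mixes each pair of kets that differ only in qubit 1: amplitudes (a, b) of (|…0…⟩, |…1…⟩) become ((a + b)/√2, (a − b)/√2). Kets absent from the input have amplitude 0.
(|00⟩, |01⟩): (a, b) = (0.5407, 0.8412i) → ((0.3823 + 0.5948i), (0.3823 - 0.5948i))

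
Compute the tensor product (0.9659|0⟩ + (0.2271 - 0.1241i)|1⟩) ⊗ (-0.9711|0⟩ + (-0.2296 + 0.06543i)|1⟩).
-0.938|00⟩ + (-0.2218 + 0.0632i)|01⟩ + (-0.2205 + 0.1205i)|10⟩ + (-0.04402 + 0.04335i)|11⟩

amp(|b₁b₂…⟩) = product of the factor amplitudes for bits b₁, b₂, …; only kets whose every factor amplitude is nonzero survive.
|00⟩: (0.9659)(-0.9711) = -0.938
|01⟩: (0.9659)(-0.2296 + 0.06543i) = (-0.2218 + 0.0632i)
|10⟩: (0.2271 - 0.1241i)(-0.9711) = (-0.2205 + 0.1205i)
|11⟩: (0.2271 - 0.1241i)(-0.2296 + 0.06543i) = (-0.04402 + 0.04335i)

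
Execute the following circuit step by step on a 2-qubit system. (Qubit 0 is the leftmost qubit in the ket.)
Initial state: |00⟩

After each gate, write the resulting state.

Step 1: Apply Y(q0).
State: i|10⟩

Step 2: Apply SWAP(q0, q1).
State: i|01⟩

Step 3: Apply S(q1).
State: -|01⟩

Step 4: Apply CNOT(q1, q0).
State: -|11⟩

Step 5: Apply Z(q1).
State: |11⟩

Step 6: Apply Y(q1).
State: -i|10⟩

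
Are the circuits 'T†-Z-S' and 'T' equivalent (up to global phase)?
No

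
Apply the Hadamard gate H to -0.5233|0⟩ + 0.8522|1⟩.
0.2326|0⟩ - 0.9726|1⟩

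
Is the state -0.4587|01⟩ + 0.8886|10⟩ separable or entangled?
Entangled

Writing the state as a|00⟩ + b|01⟩ + c|10⟩ + d|11⟩, it is a product state iff ad − bc = 0.
Here (a, b, c, d) = (0, -0.4587, 0.8886, 0): ad − bc = (0)(0) − (-0.4587)(0.8886) = 0.4076 ≠ 0, so the state is entangled.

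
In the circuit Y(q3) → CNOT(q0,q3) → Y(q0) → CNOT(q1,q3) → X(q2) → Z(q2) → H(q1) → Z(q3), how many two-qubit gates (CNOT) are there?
2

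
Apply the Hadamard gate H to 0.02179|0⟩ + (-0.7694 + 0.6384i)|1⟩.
(-0.5286 + 0.4514i)|0⟩ + (0.5595 - 0.4514i)|1⟩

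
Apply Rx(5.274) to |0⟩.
-0.8754|0⟩ - 0.4835i|1⟩

Rx(5.274) = [[cos(θ/2), −i·sin(θ/2)], [−i·sin(θ/2), cos(θ/2)]]; θ = 5.274, cos(θ/2) ≈ -0.875371, sin(θ/2) ≈ 0.483451.
With a = amp(|0⟩) = 1 and b = amp(|1⟩) = 0:
new amp(|0⟩) = (-0.875371)·a + (-0.483451i)·b = -0.8754
new amp(|1⟩) = (-0.483451i)·a + (-0.875371)·b = -0.4835i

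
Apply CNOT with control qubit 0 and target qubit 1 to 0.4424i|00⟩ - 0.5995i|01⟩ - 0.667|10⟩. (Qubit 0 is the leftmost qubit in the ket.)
0.4424i|00⟩ - 0.5995i|01⟩ - 0.667|11⟩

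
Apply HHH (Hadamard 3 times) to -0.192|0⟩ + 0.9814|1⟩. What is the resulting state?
0.5582|0⟩ - 0.8297|1⟩

H² = I, so H^3 = H: a single Hadamard. With (a, b) = (-0.192, 0.9814), H gives ((a + b)/√2, (a − b)/√2) = (0.5582, -0.8297).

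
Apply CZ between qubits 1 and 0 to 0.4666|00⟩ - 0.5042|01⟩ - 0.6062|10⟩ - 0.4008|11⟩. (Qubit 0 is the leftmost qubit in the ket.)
0.4666|00⟩ - 0.5042|01⟩ - 0.6062|10⟩ + 0.4008|11⟩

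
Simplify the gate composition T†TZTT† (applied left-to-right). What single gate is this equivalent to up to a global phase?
Z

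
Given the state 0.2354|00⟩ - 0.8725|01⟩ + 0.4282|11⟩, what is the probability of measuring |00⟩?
0.05541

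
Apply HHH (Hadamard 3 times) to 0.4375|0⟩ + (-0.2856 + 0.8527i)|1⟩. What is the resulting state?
(0.1074 + 0.6029i)|0⟩ + (0.5113 - 0.6029i)|1⟩

H² = I, so H^3 = H: a single Hadamard. With (a, b) = (0.4375, (-0.2856 + 0.8527i)), H gives ((a + b)/√2, (a − b)/√2) = ((0.1074 + 0.6029i), (0.5113 - 0.6029i)).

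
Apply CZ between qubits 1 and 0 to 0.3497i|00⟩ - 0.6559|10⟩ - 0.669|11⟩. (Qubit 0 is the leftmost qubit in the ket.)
0.3497i|00⟩ - 0.6559|10⟩ + 0.669|11⟩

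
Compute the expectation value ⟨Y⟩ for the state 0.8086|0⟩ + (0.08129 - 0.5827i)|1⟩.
-0.9423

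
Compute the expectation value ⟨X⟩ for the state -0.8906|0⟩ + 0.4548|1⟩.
-0.8101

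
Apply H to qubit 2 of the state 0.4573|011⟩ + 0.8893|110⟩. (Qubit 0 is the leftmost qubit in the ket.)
0.3234|010⟩ - 0.3234|011⟩ + 0.6288|110⟩ + 0.6288|111⟩

H on qubit 2 mixes each pair of kets that differ only in qubit 2: amplitudes (a, b) of (|…0…⟩, |…1…⟩) become ((a + b)/√2, (a − b)/√2). Kets absent from the input have amplitude 0.
(|010⟩, |011⟩): (a, b) = (0, 0.4573) → (0.3234, -0.3234)
(|110⟩, |111⟩): (a, b) = (0.8893, 0) → (0.6288, 0.6288)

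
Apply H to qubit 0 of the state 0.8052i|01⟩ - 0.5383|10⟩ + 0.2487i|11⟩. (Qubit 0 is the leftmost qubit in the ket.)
-0.3806|00⟩ + 0.7452i|01⟩ + 0.3806|10⟩ + 0.3935i|11⟩

H on qubit 0 mixes each pair of kets that differ only in qubit 0: amplitudes (a, b) of (|…0…⟩, |…1…⟩) become ((a + b)/√2, (a − b)/√2). Kets absent from the input have amplitude 0.
(|00⟩, |10⟩): (a, b) = (0, -0.5383) → (-0.3806, 0.3806)
(|01⟩, |11⟩): (a, b) = (0.8052i, 0.2487i) → (0.7452i, 0.3935i)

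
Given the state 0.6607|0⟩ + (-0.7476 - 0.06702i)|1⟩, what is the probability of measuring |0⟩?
0.4365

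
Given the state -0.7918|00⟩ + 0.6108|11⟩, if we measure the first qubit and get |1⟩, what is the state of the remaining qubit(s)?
|1⟩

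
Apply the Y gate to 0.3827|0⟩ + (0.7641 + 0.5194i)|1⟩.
(0.5194 - 0.7641i)|0⟩ + 0.3827i|1⟩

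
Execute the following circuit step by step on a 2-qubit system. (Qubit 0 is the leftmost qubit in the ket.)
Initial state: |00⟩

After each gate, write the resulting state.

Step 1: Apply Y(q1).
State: i|01⟩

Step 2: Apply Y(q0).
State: -|11⟩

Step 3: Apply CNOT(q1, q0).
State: -|01⟩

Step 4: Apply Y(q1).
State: i|00⟩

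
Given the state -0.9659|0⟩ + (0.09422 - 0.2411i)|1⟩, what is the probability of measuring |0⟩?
0.933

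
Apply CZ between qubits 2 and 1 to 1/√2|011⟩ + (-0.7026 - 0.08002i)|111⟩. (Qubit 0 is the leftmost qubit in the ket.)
-1/√2|011⟩ + (0.7026 + 0.08002i)|111⟩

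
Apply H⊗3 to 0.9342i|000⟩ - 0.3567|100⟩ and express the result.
(-0.1261 + 0.3303i)|000⟩ + (-0.1261 + 0.3303i)|001⟩ + (-0.1261 + 0.3303i)|010⟩ + (-0.1261 + 0.3303i)|011⟩ + (0.1261 + 0.3303i)|100⟩ + (0.1261 + 0.3303i)|101⟩ + (0.1261 + 0.3303i)|110⟩ + (0.1261 + 0.3303i)|111⟩

H⊗3 gives amp(|y⟩) = (1/2√2) Σ_x (−1)^(x·y) amp(|x⟩), where x·y is the number of positions in which both x and y have a 1.
|000⟩: (0.9342i - 0.3567)/(2√2) = (-0.1261 + 0.3303i)
|001⟩: (0.9342i - 0.3567)/(2√2) = (-0.1261 + 0.3303i)
|010⟩: (0.9342i - 0.3567)/(2√2) = (-0.1261 + 0.3303i)
|011⟩: (0.9342i - 0.3567)/(2√2) = (-0.1261 + 0.3303i)
|100⟩: (0.9342i + 0.3567)/(2√2) = (0.1261 + 0.3303i)
|101⟩: (0.9342i + 0.3567)/(2√2) = (0.1261 + 0.3303i)
|110⟩: (0.9342i + 0.3567)/(2√2) = (0.1261 + 0.3303i)
|111⟩: (0.9342i + 0.3567)/(2√2) = (0.1261 + 0.3303i)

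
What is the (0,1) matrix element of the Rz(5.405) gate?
0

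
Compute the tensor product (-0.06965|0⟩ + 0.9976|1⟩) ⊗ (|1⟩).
-0.06965|01⟩ + 0.9976|11⟩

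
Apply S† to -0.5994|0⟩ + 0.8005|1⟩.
-0.5994|0⟩ - 0.8005i|1⟩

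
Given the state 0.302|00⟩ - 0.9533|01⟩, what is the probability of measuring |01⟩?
0.9088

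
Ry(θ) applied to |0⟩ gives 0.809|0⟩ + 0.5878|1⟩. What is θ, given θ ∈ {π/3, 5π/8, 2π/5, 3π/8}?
2π/5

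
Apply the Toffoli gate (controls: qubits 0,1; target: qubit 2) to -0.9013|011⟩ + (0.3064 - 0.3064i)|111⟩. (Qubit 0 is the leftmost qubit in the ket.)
-0.9013|011⟩ + (0.3064 - 0.3064i)|110⟩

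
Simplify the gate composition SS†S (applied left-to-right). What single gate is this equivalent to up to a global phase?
S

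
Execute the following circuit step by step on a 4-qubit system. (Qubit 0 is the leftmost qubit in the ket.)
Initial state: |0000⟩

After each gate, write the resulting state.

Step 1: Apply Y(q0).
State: i|1000⟩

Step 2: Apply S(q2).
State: i|1000⟩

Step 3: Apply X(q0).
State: i|0000⟩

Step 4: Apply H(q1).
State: (1/√2)i|0000⟩ + (1/√2)i|0100⟩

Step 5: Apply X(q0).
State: (1/√2)i|1000⟩ + (1/√2)i|1100⟩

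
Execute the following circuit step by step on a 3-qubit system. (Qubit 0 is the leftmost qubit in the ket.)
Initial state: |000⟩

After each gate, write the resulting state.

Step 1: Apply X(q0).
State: |100⟩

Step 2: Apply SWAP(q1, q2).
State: |100⟩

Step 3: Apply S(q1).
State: |100⟩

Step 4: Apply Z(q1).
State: |100⟩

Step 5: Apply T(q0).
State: (1/√2 + (1/√2)i)|100⟩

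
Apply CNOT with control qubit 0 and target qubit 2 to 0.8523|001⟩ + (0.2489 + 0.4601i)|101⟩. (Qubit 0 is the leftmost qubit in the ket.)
0.8523|001⟩ + (0.2489 + 0.4601i)|100⟩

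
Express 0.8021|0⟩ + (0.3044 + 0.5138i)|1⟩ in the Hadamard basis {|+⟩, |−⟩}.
(0.7824 + 0.3633i)|+⟩ + (0.3519 - 0.3633i)|−⟩

With |ψ⟩ = α|0⟩ + β|1⟩, the Hadamard-basis coefficients are ⟨+|ψ⟩ = (α + β)/√2 and ⟨−|ψ⟩ = (α − β)/√2.
Here α = 0.8021, β = (0.3044 + 0.5138i): (α + β)/√2 = (0.7824 + 0.3633i), (α − β)/√2 = (0.3519 - 0.3633i).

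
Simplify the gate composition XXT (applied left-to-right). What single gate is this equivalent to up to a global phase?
T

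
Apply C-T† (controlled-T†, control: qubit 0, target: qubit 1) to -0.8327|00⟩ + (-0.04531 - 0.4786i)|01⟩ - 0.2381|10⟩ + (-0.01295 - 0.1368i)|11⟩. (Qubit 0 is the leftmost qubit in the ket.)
-0.8327|00⟩ + (-0.04531 - 0.4786i)|01⟩ - 0.2381|10⟩ + (-0.1059 - 0.08758i)|11⟩

C-T† leaves the control-|0⟩ kets |00⟩, |01⟩ unchanged and applies T† to qubit 1 on the control-|1⟩ pair (|10⟩, |11⟩).
T† = [[1, 0], [0, (1/√2 - (1/√2)i)]].
With a = amp(|10⟩) = -0.2381 and b = amp(|11⟩) = (-0.01295 - 0.1368i):
new amp(|10⟩) = (1)·a = -0.2381
new amp(|11⟩) = (1/√2 - (1/√2)i)·b = (-0.1059 - 0.08758i)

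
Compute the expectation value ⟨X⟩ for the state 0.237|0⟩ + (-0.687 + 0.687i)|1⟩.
-0.3256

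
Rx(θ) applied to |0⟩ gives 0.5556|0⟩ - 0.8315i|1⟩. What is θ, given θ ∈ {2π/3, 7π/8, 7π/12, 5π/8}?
5π/8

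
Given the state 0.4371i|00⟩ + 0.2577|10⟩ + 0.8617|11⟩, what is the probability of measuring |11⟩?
0.7425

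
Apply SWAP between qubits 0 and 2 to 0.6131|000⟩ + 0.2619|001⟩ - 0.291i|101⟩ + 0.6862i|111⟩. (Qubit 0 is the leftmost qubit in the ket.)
0.6131|000⟩ + 0.2619|100⟩ - 0.291i|101⟩ + 0.6862i|111⟩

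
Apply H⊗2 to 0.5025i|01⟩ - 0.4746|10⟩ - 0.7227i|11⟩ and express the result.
(-0.2373 - 0.1101i)|00⟩ + (-0.2373 + 0.1101i)|01⟩ + (0.2373 + 0.6126i)|10⟩ + (0.2373 - 0.6126i)|11⟩

H⊗2 gives amp(|y⟩) = (1/2) Σ_x (−1)^(x·y) amp(|x⟩), where x·y is the number of positions in which both x and y have a 1.
|00⟩: (0.5025i - 0.4746 - 0.7227i)/2 = (-0.2373 - 0.1101i)
|01⟩: (-0.5025i - 0.4746 + 0.7227i)/2 = (-0.2373 + 0.1101i)
|10⟩: (0.5025i + 0.4746 + 0.7227i)/2 = (0.2373 + 0.6126i)
|11⟩: (-0.5025i + 0.4746 - 0.7227i)/2 = (0.2373 - 0.6126i)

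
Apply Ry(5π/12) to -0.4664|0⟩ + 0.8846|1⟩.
-0.9085|0⟩ + 0.4179|1⟩

Ry(5π/12) = [[cos(θ/2), −sin(θ/2)], [sin(θ/2), cos(θ/2)]]; θ = 5π/12, cos(θ/2) ≈ 0.793353, sin(θ/2) ≈ 0.608761.
With a = amp(|0⟩) = -0.4664 and b = amp(|1⟩) = 0.8846:
new amp(|0⟩) = (0.793353)·a + (-0.608761)·b = -0.9085
new amp(|1⟩) = (0.608761)·a + (0.793353)·b = 0.4179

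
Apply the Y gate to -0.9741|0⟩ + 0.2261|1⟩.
-0.2261i|0⟩ - 0.9741i|1⟩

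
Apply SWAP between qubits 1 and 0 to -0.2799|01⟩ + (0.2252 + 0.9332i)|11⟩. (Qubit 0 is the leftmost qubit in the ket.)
-0.2799|10⟩ + (0.2252 + 0.9332i)|11⟩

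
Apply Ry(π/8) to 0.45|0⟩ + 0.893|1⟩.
0.2671|0⟩ + 0.9636|1⟩

Ry(π/8) = [[cos(θ/2), −sin(θ/2)], [sin(θ/2), cos(θ/2)]]; θ = π/8, cos(θ/2) ≈ 0.980785, sin(θ/2) ≈ 0.19509.
With a = amp(|0⟩) = 0.45 and b = amp(|1⟩) = 0.893:
new amp(|0⟩) = (0.980785)·a + (-0.19509)·b = 0.2671
new amp(|1⟩) = (0.19509)·a + (0.980785)·b = 0.9636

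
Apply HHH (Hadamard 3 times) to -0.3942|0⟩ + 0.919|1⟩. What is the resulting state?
0.3711|0⟩ - 0.9286|1⟩

H² = I, so H^3 = H: a single Hadamard. With (a, b) = (-0.3942, 0.919), H gives ((a + b)/√2, (a − b)/√2) = (0.3711, -0.9286).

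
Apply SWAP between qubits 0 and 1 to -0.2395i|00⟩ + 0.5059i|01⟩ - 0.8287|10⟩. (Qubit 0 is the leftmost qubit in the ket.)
-0.2395i|00⟩ - 0.8287|01⟩ + 0.5059i|10⟩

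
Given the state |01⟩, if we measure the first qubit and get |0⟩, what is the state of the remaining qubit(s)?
|1⟩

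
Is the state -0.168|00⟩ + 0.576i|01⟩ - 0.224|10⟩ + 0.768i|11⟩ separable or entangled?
Separable

Writing the state as a|00⟩ + b|01⟩ + c|10⟩ + d|11⟩, it is a product state iff ad − bc = 0.
Here (a, b, c, d) = (-0.168, 0.576i, -0.224, 0.768i): ad − bc = (-0.168)(0.768i) − (0.576i)(-0.224) = 0, so the state is separable.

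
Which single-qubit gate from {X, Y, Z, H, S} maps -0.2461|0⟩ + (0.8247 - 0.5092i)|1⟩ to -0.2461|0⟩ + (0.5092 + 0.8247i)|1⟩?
S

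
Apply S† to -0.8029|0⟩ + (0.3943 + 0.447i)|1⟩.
-0.8029|0⟩ + (0.447 - 0.3943i)|1⟩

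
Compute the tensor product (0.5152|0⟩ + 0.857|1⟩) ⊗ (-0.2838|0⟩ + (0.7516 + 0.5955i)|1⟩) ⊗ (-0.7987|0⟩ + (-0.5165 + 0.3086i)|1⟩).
0.1168|000⟩ + (0.07552 - 0.04512i)|001⟩ + (-0.3093 - 0.245i)|010⟩ + (-0.2947 - 0.03897i)|011⟩ + 0.1943|100⟩ + (0.1256 - 0.07506i)|101⟩ + (-0.5145 - 0.4076i)|110⟩ + (-0.4902 - 0.06482i)|111⟩

amp(|b₁b₂…⟩) = product of the factor amplitudes for bits b₁, b₂, …; only kets whose every factor amplitude is nonzero survive.
|000⟩: (0.5152)(-0.2838)(-0.7987) = 0.1168
|001⟩: (0.5152)(-0.2838)(-0.5165 + 0.3086i) = (0.07552 - 0.04512i)
|010⟩: (0.5152)(0.7516 + 0.5955i)(-0.7987) = (-0.3093 - 0.245i)
|011⟩: (0.5152)(0.7516 + 0.5955i)(-0.5165 + 0.3086i) = (-0.2947 - 0.03897i)
|100⟩: (0.857)(-0.2838)(-0.7987) = 0.1943
|101⟩: (0.857)(-0.2838)(-0.5165 + 0.3086i) = (0.1256 - 0.07506i)
|110⟩: (0.857)(0.7516 + 0.5955i)(-0.7987) = (-0.5145 - 0.4076i)
|111⟩: (0.857)(0.7516 + 0.5955i)(-0.5165 + 0.3086i) = (-0.4902 - 0.06482i)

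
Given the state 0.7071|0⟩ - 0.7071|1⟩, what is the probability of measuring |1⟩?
0.5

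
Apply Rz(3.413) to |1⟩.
(-0.1353 + 0.9908i)|1⟩

Rz(3.413) = [[e^(−iθ/2), 0], [0, e^(iθ/2)]] with e^(±iθ/2) = cos(θ/2) ± i·sin(θ/2); θ = 3.413, cos(θ/2) ≈ -0.135288, sin(θ/2) ≈ 0.990806.
With a = amp(|0⟩) = 0 and b = amp(|1⟩) = 1:
new amp(|0⟩) = (-0.135288 - 0.990806i)·a = 0
new amp(|1⟩) = (-0.135288 + 0.990806i)·b = (-0.1353 + 0.9908i)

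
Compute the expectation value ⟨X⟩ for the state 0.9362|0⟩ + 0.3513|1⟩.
0.6578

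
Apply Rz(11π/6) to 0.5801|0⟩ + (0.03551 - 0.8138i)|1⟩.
(-0.5603 - 0.1501i)|0⟩ + (0.1763 + 0.7953i)|1⟩

Rz(11π/6) = [[e^(−iθ/2), 0], [0, e^(iθ/2)]] with e^(±iθ/2) = cos(θ/2) ± i·sin(θ/2); θ = 11π/6, cos(θ/2) ≈ -0.965926, sin(θ/2) ≈ 0.258819.
With a = amp(|0⟩) = 0.5801 and b = amp(|1⟩) = (0.03551 - 0.8138i):
new amp(|0⟩) = (-0.965926 - 0.258819i)·a = (-0.5603 - 0.1501i)
new amp(|1⟩) = (-0.965926 + 0.258819i)·b = (0.1763 + 0.7953i)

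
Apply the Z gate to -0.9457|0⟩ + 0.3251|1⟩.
-0.9457|0⟩ - 0.3251|1⟩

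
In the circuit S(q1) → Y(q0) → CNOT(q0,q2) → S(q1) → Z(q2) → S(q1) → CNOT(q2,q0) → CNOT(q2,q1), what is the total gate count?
8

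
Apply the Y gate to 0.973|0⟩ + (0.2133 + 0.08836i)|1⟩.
(0.08836 - 0.2133i)|0⟩ + 0.973i|1⟩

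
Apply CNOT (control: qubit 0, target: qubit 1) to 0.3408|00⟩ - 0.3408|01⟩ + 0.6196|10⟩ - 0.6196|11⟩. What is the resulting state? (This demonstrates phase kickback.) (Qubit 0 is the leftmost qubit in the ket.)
0.3408|00⟩ - 0.3408|01⟩ - 0.6196|10⟩ + 0.6196|11⟩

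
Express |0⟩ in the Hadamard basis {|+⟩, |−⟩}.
1/√2|+⟩ + 1/√2|−⟩

With |ψ⟩ = α|0⟩ + β|1⟩, the Hadamard-basis coefficients are ⟨+|ψ⟩ = (α + β)/√2 and ⟨−|ψ⟩ = (α − β)/√2.
Here α = 1, β = 0: (α + β)/√2 = 1/√2, (α − β)/√2 = 1/√2.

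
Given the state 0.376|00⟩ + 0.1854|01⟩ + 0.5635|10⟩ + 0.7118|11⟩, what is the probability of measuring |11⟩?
0.5067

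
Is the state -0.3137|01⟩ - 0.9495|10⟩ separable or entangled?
Entangled

Writing the state as a|00⟩ + b|01⟩ + c|10⟩ + d|11⟩, it is a product state iff ad − bc = 0.
Here (a, b, c, d) = (0, -0.3137, -0.9495, 0): ad − bc = (0)(0) − (-0.3137)(-0.9495) = -0.2979 ≠ 0, so the state is entangled.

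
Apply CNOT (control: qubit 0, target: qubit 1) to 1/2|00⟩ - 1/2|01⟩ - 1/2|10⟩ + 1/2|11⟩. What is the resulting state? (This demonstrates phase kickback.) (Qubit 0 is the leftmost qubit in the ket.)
1/2|00⟩ - 1/2|01⟩ + 1/2|10⟩ - 1/2|11⟩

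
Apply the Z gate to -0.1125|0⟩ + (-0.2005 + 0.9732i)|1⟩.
-0.1125|0⟩ + (0.2005 - 0.9732i)|1⟩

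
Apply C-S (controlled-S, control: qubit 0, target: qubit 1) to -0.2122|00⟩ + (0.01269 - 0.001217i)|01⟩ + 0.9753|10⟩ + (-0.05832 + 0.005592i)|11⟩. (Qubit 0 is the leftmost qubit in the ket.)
-0.2122|00⟩ + (0.01269 - 0.001217i)|01⟩ + 0.9753|10⟩ + (-0.005592 - 0.05832i)|11⟩

C-S leaves the control-|0⟩ kets |00⟩, |01⟩ unchanged and applies S to qubit 1 on the control-|1⟩ pair (|10⟩, |11⟩).
S = [[1, 0], [0, i]].
With a = amp(|10⟩) = 0.9753 and b = amp(|11⟩) = (-0.05832 + 0.005592i):
new amp(|10⟩) = (1)·a = 0.9753
new amp(|11⟩) = (i)·b = (-0.005592 - 0.05832i)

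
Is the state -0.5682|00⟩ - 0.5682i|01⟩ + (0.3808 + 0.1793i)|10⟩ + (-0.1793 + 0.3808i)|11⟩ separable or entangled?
Separable

Writing the state as a|00⟩ + b|01⟩ + c|10⟩ + d|11⟩, it is a product state iff ad − bc = 0.
Here (a, b, c, d) = (-0.5682, -0.5682i, (0.3808 + 0.1793i), (-0.1793 + 0.3808i)): ad − bc = (-0.5682)(-0.1793 + 0.3808i) − (-0.5682i)(0.3808 + 0.1793i) = 0, so the state is separable.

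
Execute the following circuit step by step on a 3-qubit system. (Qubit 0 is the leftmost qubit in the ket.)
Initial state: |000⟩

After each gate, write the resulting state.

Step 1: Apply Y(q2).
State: i|001⟩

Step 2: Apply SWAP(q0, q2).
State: i|100⟩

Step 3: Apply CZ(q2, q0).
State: i|100⟩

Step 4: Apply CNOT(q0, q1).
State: i|110⟩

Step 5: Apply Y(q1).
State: |100⟩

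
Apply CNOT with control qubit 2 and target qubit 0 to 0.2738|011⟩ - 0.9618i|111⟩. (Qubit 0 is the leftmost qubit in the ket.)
-0.9618i|011⟩ + 0.2738|111⟩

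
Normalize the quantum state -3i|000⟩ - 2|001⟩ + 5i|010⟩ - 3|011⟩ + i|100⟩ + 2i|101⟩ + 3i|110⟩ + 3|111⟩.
-0.3586i|000⟩ - 0.239|001⟩ + 0.5976i|010⟩ - 0.3586|011⟩ + 0.1195i|100⟩ + 0.239i|101⟩ + 0.3586i|110⟩ + 0.3586|111⟩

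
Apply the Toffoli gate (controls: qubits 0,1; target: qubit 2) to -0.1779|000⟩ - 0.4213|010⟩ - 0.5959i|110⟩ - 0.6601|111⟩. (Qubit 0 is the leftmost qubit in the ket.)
-0.1779|000⟩ - 0.4213|010⟩ - 0.6601|110⟩ - 0.5959i|111⟩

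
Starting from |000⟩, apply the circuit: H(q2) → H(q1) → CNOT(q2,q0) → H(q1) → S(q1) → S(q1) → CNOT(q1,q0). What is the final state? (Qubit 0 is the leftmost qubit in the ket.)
1/√2|000⟩ + 1/√2|101⟩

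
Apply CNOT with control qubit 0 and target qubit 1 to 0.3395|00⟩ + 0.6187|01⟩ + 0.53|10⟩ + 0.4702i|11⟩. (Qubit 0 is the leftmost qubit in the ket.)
0.3395|00⟩ + 0.6187|01⟩ + 0.4702i|10⟩ + 0.53|11⟩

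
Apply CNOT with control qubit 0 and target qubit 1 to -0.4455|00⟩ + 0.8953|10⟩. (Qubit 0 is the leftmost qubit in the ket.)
-0.4455|00⟩ + 0.8953|11⟩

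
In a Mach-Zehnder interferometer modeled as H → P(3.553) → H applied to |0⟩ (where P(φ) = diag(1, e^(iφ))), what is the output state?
(0.04172 - 0.1999i)|0⟩ + (0.9583 + 0.1999i)|1⟩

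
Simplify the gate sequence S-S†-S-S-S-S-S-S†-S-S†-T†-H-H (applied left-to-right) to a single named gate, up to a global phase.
T†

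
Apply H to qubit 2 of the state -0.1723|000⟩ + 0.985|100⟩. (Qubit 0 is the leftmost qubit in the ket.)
-0.1218|000⟩ - 0.1218|001⟩ + 0.6965|100⟩ + 0.6965|101⟩

H on qubit 2 mixes each pair of kets that differ only in qubit 2: amplitudes (a, b) of (|…0…⟩, |…1…⟩) become ((a + b)/√2, (a − b)/√2). Kets absent from the input have amplitude 0.
(|000⟩, |001⟩): (a, b) = (-0.1723, 0) → (-0.1218, -0.1218)
(|100⟩, |101⟩): (a, b) = (0.985, 0) → (0.6965, 0.6965)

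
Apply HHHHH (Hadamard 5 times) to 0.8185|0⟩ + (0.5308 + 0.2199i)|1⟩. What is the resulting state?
(0.9541 + 0.1555i)|0⟩ + (0.2034 - 0.1555i)|1⟩

H² = I, so H^5 = H: a single Hadamard. With (a, b) = (0.8185, (0.5308 + 0.2199i)), H gives ((a + b)/√2, (a − b)/√2) = ((0.9541 + 0.1555i), (0.2034 - 0.1555i)).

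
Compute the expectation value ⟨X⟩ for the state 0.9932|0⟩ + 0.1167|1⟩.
0.2318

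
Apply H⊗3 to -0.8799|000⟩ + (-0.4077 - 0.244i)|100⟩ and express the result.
(-0.4552 - 0.08627i)|000⟩ + (-0.4552 - 0.08627i)|001⟩ + (-0.4552 - 0.08627i)|010⟩ + (-0.4552 - 0.08627i)|011⟩ + (-0.1669 + 0.08627i)|100⟩ + (-0.1669 + 0.08627i)|101⟩ + (-0.1669 + 0.08627i)|110⟩ + (-0.1669 + 0.08627i)|111⟩

H⊗3 gives amp(|y⟩) = (1/2√2) Σ_x (−1)^(x·y) amp(|x⟩), where x·y is the number of positions in which both x and y have a 1.
|000⟩: (-0.8799 + (-0.4077 - 0.244i))/(2√2) = (-0.4552 - 0.08627i)
|001⟩: (-0.8799 + (-0.4077 - 0.244i))/(2√2) = (-0.4552 - 0.08627i)
|010⟩: (-0.8799 + (-0.4077 - 0.244i))/(2√2) = (-0.4552 - 0.08627i)
|011⟩: (-0.8799 + (-0.4077 - 0.244i))/(2√2) = (-0.4552 - 0.08627i)
|100⟩: (-0.8799 - (-0.4077 - 0.244i))/(2√2) = (-0.1669 + 0.08627i)
|101⟩: (-0.8799 - (-0.4077 - 0.244i))/(2√2) = (-0.1669 + 0.08627i)
|110⟩: (-0.8799 - (-0.4077 - 0.244i))/(2√2) = (-0.1669 + 0.08627i)
|111⟩: (-0.8799 - (-0.4077 - 0.244i))/(2√2) = (-0.1669 + 0.08627i)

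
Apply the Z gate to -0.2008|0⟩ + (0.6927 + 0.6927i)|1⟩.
-0.2008|0⟩ + (-0.6927 - 0.6927i)|1⟩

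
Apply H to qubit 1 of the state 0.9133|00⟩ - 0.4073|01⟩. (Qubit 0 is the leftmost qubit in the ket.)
0.3578|00⟩ + 0.9338|01⟩

H on qubit 1 mixes each pair of kets that differ only in qubit 1: amplitudes (a, b) of (|…0…⟩, |…1…⟩) become ((a + b)/√2, (a − b)/√2). Kets absent from the input have amplitude 0.
(|00⟩, |01⟩): (a, b) = (0.9133, -0.4073) → (0.3578, 0.9338)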